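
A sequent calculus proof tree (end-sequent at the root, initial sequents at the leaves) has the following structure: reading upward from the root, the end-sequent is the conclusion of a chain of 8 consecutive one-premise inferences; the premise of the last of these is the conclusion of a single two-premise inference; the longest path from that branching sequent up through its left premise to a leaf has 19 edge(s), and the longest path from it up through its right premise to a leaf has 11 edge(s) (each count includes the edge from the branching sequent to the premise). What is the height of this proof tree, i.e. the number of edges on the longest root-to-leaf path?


Longest path through the left premise: 19 edges (measured from the branching sequent)
Longest path through the right premise: 11 edges
Height of the subtree rooted at the branching sequent: max(19, 11) = 19
The branching sequent sits 8 edges above the root (the chain of one-premise inferences), so height = 19 + 8 = 27

27


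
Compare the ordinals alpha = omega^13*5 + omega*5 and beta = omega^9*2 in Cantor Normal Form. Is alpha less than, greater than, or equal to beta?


Compare term by term from highest exponent:
alpha = omega^13*5 + omega*5
beta = omega^9*2
Term 1: alpha has omega^13*5, beta has omega^9*2
Term 2: alpha has omega^1*5, beta has omega^0*0
Result: alpha > beta

alpha > beta


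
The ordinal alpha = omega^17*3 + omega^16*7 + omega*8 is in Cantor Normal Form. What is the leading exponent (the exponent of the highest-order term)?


CNF: omega^17*3 + omega^16*7 + omega*8
The leading term is omega^17*3, which has exponent 17.

17


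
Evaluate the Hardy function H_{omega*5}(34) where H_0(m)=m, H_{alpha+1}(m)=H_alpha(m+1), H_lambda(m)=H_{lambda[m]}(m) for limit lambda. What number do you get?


H_{omega*5}(34):
For the Hardy hierarchy, H_{omega*k}(n) = 2^k * n.
2^5 = 32.
32 * 34 = 1088

1088


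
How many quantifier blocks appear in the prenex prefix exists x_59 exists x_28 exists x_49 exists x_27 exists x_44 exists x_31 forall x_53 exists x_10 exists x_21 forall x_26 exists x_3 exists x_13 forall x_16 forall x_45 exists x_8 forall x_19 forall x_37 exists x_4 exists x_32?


Alternations = 8.
Blocks = alternations + 1 = 9

9


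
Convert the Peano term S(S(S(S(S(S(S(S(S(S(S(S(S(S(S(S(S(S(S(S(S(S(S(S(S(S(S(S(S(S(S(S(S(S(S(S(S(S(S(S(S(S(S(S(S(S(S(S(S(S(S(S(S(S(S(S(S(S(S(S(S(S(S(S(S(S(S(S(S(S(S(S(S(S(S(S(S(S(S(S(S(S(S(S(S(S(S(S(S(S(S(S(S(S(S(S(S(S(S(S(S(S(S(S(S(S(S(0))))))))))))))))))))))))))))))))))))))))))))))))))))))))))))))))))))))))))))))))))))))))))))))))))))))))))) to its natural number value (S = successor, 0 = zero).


Counting successors applied to 0:
107 applications of S to 0 = 107

107


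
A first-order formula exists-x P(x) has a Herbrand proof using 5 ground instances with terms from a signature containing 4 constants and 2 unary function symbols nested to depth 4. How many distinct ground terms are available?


Herbrand terms by depth:
Depth 0: 4 constants
Depth 1: 8 new terms (running total: 12)
Depth 2: 16 new terms (running total: 28)
Depth 3: 32 new terms (running total: 60)
Depth 4: 64 new terms (running total: 124)
Total distinct ground terms = 124

124


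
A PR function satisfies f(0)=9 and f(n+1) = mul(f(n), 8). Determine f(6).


f(0) = 9
f(1) = mul(f(0), 8) = mul(9, 8) = 72
f(2) = mul(f(1), 8) = mul(72, 8) = 576
f(3) = mul(f(2), 8) = mul(576, 8) = 4608
f(4) = mul(f(3), 8) = mul(4608, 8) = 36864
f(5) = mul(f(4), 8) = mul(36864, 8) = 294912
f(6) = mul(f(5), 8) = mul(294912, 8) = 2359296


2359296


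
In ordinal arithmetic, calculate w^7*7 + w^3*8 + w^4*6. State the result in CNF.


Ordinal addition (w^7*7 + w^3*8) + w^4*6:
alpha's leading term has exponent 7 > beta's exponent 4, so it survives.
alpha's tail term has exponent 3 < beta's exponent 4, so it is absorbed by beta.
In ordinal addition, any term followed by a strictly larger-exponent term is absorbed.
Result = w^7*7 + w^4*6

w^7*7 + w^4*6


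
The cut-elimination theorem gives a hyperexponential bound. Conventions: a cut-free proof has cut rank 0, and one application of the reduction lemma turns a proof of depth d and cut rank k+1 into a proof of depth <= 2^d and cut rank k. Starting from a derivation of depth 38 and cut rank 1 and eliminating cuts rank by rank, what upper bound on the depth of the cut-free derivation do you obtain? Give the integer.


Each rank reduction sends depth d to at most 2^d; cut rank r needs r reductions.
2_0(38) = 38
2_1(38) = 2^38 = 274877906944
Cut-free depth bound = 274877906944

274877906944


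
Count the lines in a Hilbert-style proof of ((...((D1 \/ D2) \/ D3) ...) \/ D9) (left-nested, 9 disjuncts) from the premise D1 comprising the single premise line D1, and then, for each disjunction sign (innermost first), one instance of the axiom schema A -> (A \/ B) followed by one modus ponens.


Building the left-nested 9-ary disjunction from D1:
- 1 premise line (D1)
- 9 disjuncts means 8 disjunction signs; each needs 1 axiom instance + 1 MP = 2 lines: 2 * 8 = 16
Total = 1 + 16 = 17 lines.

17


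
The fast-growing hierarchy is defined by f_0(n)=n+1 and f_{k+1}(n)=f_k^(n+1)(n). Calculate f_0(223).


f_0(223) = 223 + 1 = 224

224


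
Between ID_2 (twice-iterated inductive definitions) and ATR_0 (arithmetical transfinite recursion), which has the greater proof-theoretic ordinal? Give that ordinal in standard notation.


Proof-theoretic ordinal of ID_2 (twice-iterated inductive definitions): psi_0(epsilon_{Omega_2+1})
Proof-theoretic ordinal of ATR_0 (arithmetical transfinite recursion): Gamma_0
Comparing: Gamma_0 < psi_0(epsilon_{Omega_2+1}).
The larger ordinal is psi_0(epsilon_{Omega_2+1}) (from ID_2 (twice-iterated inductive definitions)).

psi_0(epsilon_{Omega_2+1})


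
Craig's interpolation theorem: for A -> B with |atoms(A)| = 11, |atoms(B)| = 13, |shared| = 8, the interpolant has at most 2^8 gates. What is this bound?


Shared atoms = 8
Craig interpolant size bound = 2^8
= 256

256


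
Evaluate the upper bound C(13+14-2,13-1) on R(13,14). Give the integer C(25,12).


R(13,14) <= C(13+14-2, 13-1) = C(25, 12)
C(25, 12) = 25! / (12! * 13!)
= 5200300

5200300


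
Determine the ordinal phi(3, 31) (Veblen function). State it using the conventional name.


phi(3, 31):
phi(3, beta) = eta_beta (the beta-th eta number, fixed point of zeta).
phi(3, 31) = eta_31

eta_31


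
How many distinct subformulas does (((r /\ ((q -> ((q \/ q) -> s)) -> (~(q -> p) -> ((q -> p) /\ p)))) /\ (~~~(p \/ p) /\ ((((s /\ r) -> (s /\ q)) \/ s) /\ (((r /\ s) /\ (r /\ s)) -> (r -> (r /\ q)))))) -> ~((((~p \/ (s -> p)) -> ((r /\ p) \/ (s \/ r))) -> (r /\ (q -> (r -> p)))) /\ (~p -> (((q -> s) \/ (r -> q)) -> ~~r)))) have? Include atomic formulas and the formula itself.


Formula: (((r /\ ((q -> ((q \/ q) -> s)) -> (~(q -> p) -> ((q -> p) /\ p)))) /\ (~~~(p \/ p) /\ ((((s /\ r) -> (s /\ q)) \/ s) /\ (((r /\ s) /\ (r /\ s)) -> (r -> (r /\ q)))))) -> ~((((~p \/ (s -> p)) -> ((r /\ p) \/ (s \/ r))) -> (r /\ (q -> (r -> p)))) /\ (~p -> (((q -> s) \/ (r -> q)) -> ~~r))))
Subformulas found:
  1. r
  2. p
  3. q
  4. s
  5. ~p
  6. ~r
  7. ~~r
  8. (r -> q)
  9. (r /\ p)
  10. (r -> p)
  11. (q -> p)
  12. (s /\ r)
  13. (s -> p)
  14. (r /\ s)
  15. (q -> s)
  16. (p \/ p)
  17. (s \/ r)
  18. (s /\ q)
  19. (r /\ q)
  20. (q \/ q)
  21. ~(q -> p)
  22. ~(p \/ p)
  23. ~~(p \/ p)
  24. ~~~(p \/ p)
  25. ((q \/ q) -> s)
  26. ((q -> p) /\ p)
  27. (q -> (r -> p))
  28. (r -> (r /\ q))
  29. (~p \/ (s -> p))
  30. ((r /\ p) \/ (s \/ r))
  31. ((s /\ r) -> (s /\ q))
  32. (q -> ((q \/ q) -> s))
  33. ((r /\ s) /\ (r /\ s))
  34. (r /\ (q -> (r -> p)))
  35. ((q -> s) \/ (r -> q))
  36. (((s /\ r) -> (s /\ q)) \/ s)
  37. (~(q -> p) -> ((q -> p) /\ p))
  38. (((q -> s) \/ (r -> q)) -> ~~r)
  39. (~p -> (((q -> s) \/ (r -> q)) -> ~~r))
  40. (((r /\ s) /\ (r /\ s)) -> (r -> (r /\ q)))
  41. ((~p \/ (s -> p)) -> ((r /\ p) \/ (s \/ r)))
  42. ((q -> ((q \/ q) -> s)) -> (~(q -> p) -> ((q -> p) /\ p)))
  43. (r /\ ((q -> ((q \/ q) -> s)) -> (~(q -> p) -> ((q -> p) /\ p))))
  44. (((~p \/ (s -> p)) -> ((r /\ p) \/ (s \/ r))) -> (r /\ (q -> (r -> p))))
  45. ((((s /\ r) -> (s /\ q)) \/ s) /\ (((r /\ s) /\ (r /\ s)) -> (r -> (r /\ q))))
  46. (~~~(p \/ p) /\ ((((s /\ r) -> (s /\ q)) \/ s) /\ (((r /\ s) /\ (r /\ s)) -> (r -> (r /\ q)))))
  47. ((((~p \/ (s -> p)) -> ((r /\ p) \/ (s \/ r))) -> (r /\ (q -> (r -> p)))) /\ (~p -> (((q -> s) \/ (r -> q)) -> ~~r)))
  48. ~((((~p \/ (s -> p)) -> ((r /\ p) \/ (s \/ r))) -> (r /\ (q -> (r -> p)))) /\ (~p -> (((q -> s) \/ (r -> q)) -> ~~r)))
  49. ((r /\ ((q -> ((q \/ q) -> s)) -> (~(q -> p) -> ((q -> p) /\ p)))) /\ (~~~(p \/ p) /\ ((((s /\ r) -> (s /\ q)) \/ s) /\ (((r /\ s) /\ (r /\ s)) -> (r -> (r /\ q))))))
  50. (((r /\ ((q -> ((q \/ q) -> s)) -> (~(q -> p) -> ((q -> p) /\ p)))) /\ (~~~(p \/ p) /\ ((((s /\ r) -> (s /\ q)) \/ s) /\ (((r /\ s) /\ (r /\ s)) -> (r -> (r /\ q)))))) -> ~((((~p \/ (s -> p)) -> ((r /\ p) \/ (s \/ r))) -> (r /\ (q -> (r -> p)))) /\ (~p -> (((q -> s) \/ (r -> q)) -> ~~r))))
Total distinct subformulas = 50

50


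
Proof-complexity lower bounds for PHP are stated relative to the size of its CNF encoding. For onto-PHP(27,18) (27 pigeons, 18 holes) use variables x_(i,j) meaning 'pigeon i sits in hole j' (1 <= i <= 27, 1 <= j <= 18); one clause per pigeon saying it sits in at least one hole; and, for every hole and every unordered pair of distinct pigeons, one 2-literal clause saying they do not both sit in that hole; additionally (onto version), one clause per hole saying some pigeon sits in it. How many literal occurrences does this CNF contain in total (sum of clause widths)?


onto-PHP(27,18): 27 pigeons, 18 holes, 27*18 = 486 variables.
- pigeon clauses: one per pigeon -> 27 clauses of width 18 -> 486 literals
- hole clauses: 18 holes * C(27,2) = 18 * 351 -> 6318 clauses of width 2 -> 12636 literals
- onto clauses: one per hole -> 18 clauses of width 27 -> 486 literals
Total literal occurrences = 486 + 12636 + 486 = 13608

13608


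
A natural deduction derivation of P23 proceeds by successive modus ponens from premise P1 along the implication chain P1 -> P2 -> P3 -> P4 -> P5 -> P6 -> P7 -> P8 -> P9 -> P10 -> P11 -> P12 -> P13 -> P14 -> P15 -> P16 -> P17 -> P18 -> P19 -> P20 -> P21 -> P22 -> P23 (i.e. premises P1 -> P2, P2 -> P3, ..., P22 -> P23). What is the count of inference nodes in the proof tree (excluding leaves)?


We have a chain: P1 -> P2 -> P3 -> P4 -> P5 -> P6 -> P7 -> P8 -> P9 -> P10 -> P11 -> P12 -> P13 -> P14 -> P15 -> P16 -> P17 -> P18 -> P19 -> P20 -> P21 -> P22 -> P23.
Each modus ponens application produces the next variable.
The chain has 23 propositions, so 23-1 = 22 modus ponens steps.
Total inference nodes = 22

22


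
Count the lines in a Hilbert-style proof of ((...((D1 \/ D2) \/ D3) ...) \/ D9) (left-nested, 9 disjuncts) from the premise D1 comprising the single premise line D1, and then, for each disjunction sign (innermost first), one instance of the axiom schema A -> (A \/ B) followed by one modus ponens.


Building the left-nested 9-ary disjunction from D1:
- 1 premise line (D1)
- 9 disjuncts means 8 disjunction signs; each needs 1 axiom instance + 1 MP = 2 lines: 2 * 8 = 16
Total = 1 + 16 = 17 lines.

17


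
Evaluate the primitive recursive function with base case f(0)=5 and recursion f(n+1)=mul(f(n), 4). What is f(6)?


f(0) = 5
f(1) = mul(f(0), 4) = mul(5, 4) = 20
f(2) = mul(f(1), 4) = mul(20, 4) = 80
f(3) = mul(f(2), 4) = mul(80, 4) = 320
f(4) = mul(f(3), 4) = mul(320, 4) = 1280
f(5) = mul(f(4), 4) = mul(1280, 4) = 5120
f(6) = mul(f(5), 4) = mul(5120, 4) = 20480


20480


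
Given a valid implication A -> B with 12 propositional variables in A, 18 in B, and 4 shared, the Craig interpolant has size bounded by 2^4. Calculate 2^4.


Shared atoms = 4
Craig interpolant size bound = 2^4
= 16

16


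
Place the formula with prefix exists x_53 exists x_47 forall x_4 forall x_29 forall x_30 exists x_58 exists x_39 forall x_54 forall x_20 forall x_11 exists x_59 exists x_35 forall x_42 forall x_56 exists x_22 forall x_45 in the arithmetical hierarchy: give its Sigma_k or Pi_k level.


Leading quantifier is exists, so the class is Sigma.
Number of quantifier blocks = alternations + 1 = 7 + 1 = 8.
Classification: Sigma_8

Sigma_8


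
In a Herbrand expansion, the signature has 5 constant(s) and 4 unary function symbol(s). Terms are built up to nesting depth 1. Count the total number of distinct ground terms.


Herbrand terms by depth:
Depth 0: 5 constants
Depth 1: 20 new terms (running total: 25)
Total distinct ground terms = 25

25


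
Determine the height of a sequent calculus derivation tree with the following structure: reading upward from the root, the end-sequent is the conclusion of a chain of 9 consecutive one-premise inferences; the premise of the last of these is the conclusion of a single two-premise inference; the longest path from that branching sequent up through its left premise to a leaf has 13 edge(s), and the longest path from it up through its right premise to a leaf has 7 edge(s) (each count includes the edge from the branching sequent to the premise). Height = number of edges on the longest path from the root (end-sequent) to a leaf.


Longest path through the left premise: 13 edges (measured from the branching sequent)
Longest path through the right premise: 7 edges
Height of the subtree rooted at the branching sequent: max(13, 7) = 13
The branching sequent sits 9 edges above the root (the chain of one-premise inferences), so height = 13 + 9 = 22

22


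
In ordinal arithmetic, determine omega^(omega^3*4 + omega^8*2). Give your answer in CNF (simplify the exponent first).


omega^(omega^3*4 + omega^8*2):
In ordinal addition a term is absorbed by a following term of strictly larger exponent: 3 < 8, so omega^3*4 + omega^8*2 = omega^8*2.
omega raised to a CNF ordinal is a single CNF term: Result = omega^(omega^8*2)

omega^(omega^8*2)


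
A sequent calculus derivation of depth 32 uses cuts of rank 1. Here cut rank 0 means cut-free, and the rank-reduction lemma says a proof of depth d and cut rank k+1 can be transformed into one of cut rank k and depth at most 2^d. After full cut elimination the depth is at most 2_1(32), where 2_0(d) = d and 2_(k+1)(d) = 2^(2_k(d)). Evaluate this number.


Each rank reduction sends depth d to at most 2^d; cut rank r needs r reductions.
2_0(32) = 32
2_1(32) = 2^32 = 4294967296
Cut-free depth bound = 4294967296

4294967296


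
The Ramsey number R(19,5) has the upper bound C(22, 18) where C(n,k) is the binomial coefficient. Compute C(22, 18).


R(19,5) <= C(19+5-2, 19-1) = C(22, 18)
C(22, 18) = 22! / (18! * 4!)
= 7315

7315


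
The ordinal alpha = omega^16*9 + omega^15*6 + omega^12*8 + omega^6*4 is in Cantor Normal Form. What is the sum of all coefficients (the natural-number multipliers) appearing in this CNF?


CNF: omega^16*9 + omega^15*6 + omega^12*8 + omega^6*4
Coefficients: 9 + 6 + 8 + 4 = 27

27


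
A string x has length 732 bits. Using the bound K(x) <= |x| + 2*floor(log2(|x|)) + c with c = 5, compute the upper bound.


floor(log2(732)) = 9
2 * 9 = 18
K(x) <= 732 + 18 + 5 = 755

755


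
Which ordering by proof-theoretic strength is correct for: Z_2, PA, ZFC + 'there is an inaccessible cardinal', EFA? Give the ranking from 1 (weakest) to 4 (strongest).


Ordering by consistency strength:
1. EFA
2. PA
3. Z_2
4. ZFC + 'there is an inaccessible cardinal'


Z_2=3, PA=2, ZFC + 'there is an inaccessible cardinal'=4, EFA=1


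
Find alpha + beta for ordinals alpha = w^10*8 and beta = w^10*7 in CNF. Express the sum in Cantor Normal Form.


Ordinal addition w^10*8 + w^10*7:
Both terms have the same exponent 10.
w^e*c + w^e*d = w^e*(c+d).
Result = w^10*(8+7) = w^10*15

w^10*15


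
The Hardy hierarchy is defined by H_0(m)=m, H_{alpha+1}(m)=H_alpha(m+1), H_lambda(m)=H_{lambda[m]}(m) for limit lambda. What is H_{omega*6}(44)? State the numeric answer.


H_{omega*6}(44):
For the Hardy hierarchy, H_{omega*k}(n) = 2^k * n.
2^6 = 64.
64 * 44 = 2816

2816


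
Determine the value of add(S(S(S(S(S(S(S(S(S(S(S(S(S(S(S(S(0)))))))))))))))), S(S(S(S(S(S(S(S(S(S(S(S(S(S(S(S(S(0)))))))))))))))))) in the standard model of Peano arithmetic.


add(S^16(0), S^17(0)):
S^16(0) = 16
S^17(0) = 17
16 + 17 = 33

33


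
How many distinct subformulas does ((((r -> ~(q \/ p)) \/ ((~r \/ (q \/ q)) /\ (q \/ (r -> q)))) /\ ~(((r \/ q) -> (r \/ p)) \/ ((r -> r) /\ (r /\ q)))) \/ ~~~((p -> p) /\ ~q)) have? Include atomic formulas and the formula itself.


Formula: ((((r -> ~(q \/ p)) \/ ((~r \/ (q \/ q)) /\ (q \/ (r -> q)))) /\ ~(((r \/ q) -> (r \/ p)) \/ ((r -> r) /\ (r /\ q)))) \/ ~~~((p -> p) /\ ~q))
Subformulas found:
  1. r
  2. q
  3. p
  4. ~r
  5. ~q
  6. (r -> q)
  7. (q \/ p)
  8. (r /\ q)
  9. (r \/ p)
  10. (r \/ q)
  11. (r -> r)
  12. (p -> p)
  13. (q \/ q)
  14. ~(q \/ p)
  15. (q \/ (r -> q))
  16. (~r \/ (q \/ q))
  17. (r -> ~(q \/ p))
  18. ((p -> p) /\ ~q)
  19. ~((p -> p) /\ ~q)
  20. ~~((p -> p) /\ ~q)
  21. ~~~((p -> p) /\ ~q)
  22. ((r -> r) /\ (r /\ q))
  23. ((r \/ q) -> (r \/ p))
  24. ((~r \/ (q \/ q)) /\ (q \/ (r -> q)))
  25. (((r \/ q) -> (r \/ p)) \/ ((r -> r) /\ (r /\ q)))
  26. ~(((r \/ q) -> (r \/ p)) \/ ((r -> r) /\ (r /\ q)))
  27. ((r -> ~(q \/ p)) \/ ((~r \/ (q \/ q)) /\ (q \/ (r -> q))))
  28. (((r -> ~(q \/ p)) \/ ((~r \/ (q \/ q)) /\ (q \/ (r -> q)))) /\ ~(((r \/ q) -> (r \/ p)) \/ ((r -> r) /\ (r /\ q))))
  29. ((((r -> ~(q \/ p)) \/ ((~r \/ (q \/ q)) /\ (q \/ (r -> q)))) /\ ~(((r \/ q) -> (r \/ p)) \/ ((r -> r) /\ (r /\ q)))) \/ ~~~((p -> p) /\ ~q))
Total distinct subformulas = 29

29


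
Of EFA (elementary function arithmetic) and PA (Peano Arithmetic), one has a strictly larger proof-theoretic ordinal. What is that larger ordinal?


Proof-theoretic ordinal of EFA (elementary function arithmetic): omega^3
Proof-theoretic ordinal of PA (Peano Arithmetic): epsilon_0
Comparing: omega^3 < epsilon_0.
The larger ordinal is epsilon_0 (from PA (Peano Arithmetic)).

epsilon_0


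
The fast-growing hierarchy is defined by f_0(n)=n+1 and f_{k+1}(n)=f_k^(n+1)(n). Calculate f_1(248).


f_1(248) = f_0^249(248)
f_0 adds 1 each time, applied 249 times.
f_1(248) = 248 + 249 = 497

497


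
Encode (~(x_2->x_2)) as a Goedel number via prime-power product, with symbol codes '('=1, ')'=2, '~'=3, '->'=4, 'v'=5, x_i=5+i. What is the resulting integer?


Formula: (~(x_2->x_2))
Symbol codes: [1, 3, 1, 7, 4, 7, 2, 2]
Primes: [2, 3, 5, 7, 11, 13, 17, 19]
p_1^1 = 2^1 = 2
p_2^3 = 3^3 = 27
p_3^1 = 5^1 = 5
p_4^7 = 7^7 = 823543
p_5^4 = 11^4 = 14641
p_6^7 = 13^7 = 62748517
p_7^2 = 17^2 = 289
p_8^2 = 19^2 = 361
Product = 21312249693708152361111930

21312249693708152361111930


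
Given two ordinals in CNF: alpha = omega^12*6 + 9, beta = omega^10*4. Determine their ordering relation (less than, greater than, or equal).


Compare term by term from highest exponent:
alpha = omega^12*6 + 9
beta = omega^10*4
Term 1: alpha has omega^12*6, beta has omega^10*4
Term 2: alpha has omega^0*9, beta has omega^0*0
Result: alpha > beta

alpha > beta


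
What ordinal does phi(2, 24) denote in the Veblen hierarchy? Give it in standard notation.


phi(2, 24):
phi(2, beta) = zeta_beta (the beta-th zeta number, fixed point of epsilon).
phi(2, 24) = zeta_24

zeta_24


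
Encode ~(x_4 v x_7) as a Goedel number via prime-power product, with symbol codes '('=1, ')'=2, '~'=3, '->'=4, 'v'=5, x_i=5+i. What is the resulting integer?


Formula: ~(x_4 v x_7)
Symbol codes: [3, 1, 9, 5, 12, 2]
Primes: [2, 3, 5, 7, 11, 13]
p_1^3 = 2^3 = 8
p_2^1 = 3^1 = 3
p_3^9 = 5^9 = 1953125
p_4^5 = 7^5 = 16807
p_5^12 = 11^12 = 3138428376721
p_6^2 = 13^2 = 169
Product = 417859622247933944203125000

417859622247933944203125000


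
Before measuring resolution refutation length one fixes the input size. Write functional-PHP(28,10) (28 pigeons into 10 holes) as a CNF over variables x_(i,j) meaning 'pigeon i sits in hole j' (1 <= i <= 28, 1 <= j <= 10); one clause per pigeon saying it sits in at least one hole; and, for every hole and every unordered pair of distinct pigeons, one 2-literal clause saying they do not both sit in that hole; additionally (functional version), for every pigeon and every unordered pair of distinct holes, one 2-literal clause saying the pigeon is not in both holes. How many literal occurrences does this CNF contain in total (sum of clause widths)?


functional-PHP(28,10): 28 pigeons, 10 holes, 28*10 = 280 variables.
- pigeon clauses: one per pigeon -> 28 clauses of width 10 -> 280 literals
- hole clauses: 10 holes * C(28,2) = 10 * 378 -> 3780 clauses of width 2 -> 7560 literals
- functional clauses: 28 pigeons * C(10,2) = 28 * 45 -> 1260 clauses of width 2 -> 2520 literals
Total literal occurrences = 280 + 7560 + 2520 = 10360

10360


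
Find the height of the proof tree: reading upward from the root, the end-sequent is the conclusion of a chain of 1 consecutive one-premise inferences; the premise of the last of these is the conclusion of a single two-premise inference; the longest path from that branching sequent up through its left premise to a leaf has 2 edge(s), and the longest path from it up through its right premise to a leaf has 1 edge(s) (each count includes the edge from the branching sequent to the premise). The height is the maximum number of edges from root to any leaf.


Longest path through the left premise: 2 edges (measured from the branching sequent)
Longest path through the right premise: 1 edges
Height of the subtree rooted at the branching sequent: max(2, 1) = 2
The branching sequent sits 1 edges above the root (the chain of one-premise inferences), so height = 2 + 1 = 3

3


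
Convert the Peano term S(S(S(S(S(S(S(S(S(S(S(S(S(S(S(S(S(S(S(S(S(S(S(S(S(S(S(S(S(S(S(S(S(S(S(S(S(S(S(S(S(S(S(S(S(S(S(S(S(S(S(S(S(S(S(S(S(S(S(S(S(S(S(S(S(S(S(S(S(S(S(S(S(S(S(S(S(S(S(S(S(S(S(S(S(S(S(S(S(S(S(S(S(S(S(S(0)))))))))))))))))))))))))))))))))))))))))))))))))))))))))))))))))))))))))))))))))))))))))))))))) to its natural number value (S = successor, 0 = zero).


Counting successors applied to 0:
96 applications of S to 0 = 96

96


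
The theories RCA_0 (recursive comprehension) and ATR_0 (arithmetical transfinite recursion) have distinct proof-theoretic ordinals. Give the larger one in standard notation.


Proof-theoretic ordinal of RCA_0 (recursive comprehension): omega^omega
Proof-theoretic ordinal of ATR_0 (arithmetical transfinite recursion): Gamma_0
Comparing: omega^omega < Gamma_0.
The larger ordinal is Gamma_0 (from ATR_0 (arithmetical transfinite recursion)).

Gamma_0


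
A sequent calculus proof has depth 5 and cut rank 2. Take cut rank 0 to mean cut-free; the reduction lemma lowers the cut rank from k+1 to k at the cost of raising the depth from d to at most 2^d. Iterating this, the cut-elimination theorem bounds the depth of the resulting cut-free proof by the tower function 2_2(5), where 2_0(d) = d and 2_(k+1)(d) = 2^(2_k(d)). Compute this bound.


Each rank reduction sends depth d to at most 2^d; cut rank r needs r reductions.
2_0(5) = 5
2_1(5) = 2^5 = 32
2_2(5) = 2^32 = 4294967296
Cut-free depth bound = 4294967296

4294967296


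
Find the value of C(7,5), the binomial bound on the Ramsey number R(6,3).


R(6,3) <= C(6+3-2, 6-1) = C(7, 5)
C(7, 5) = 7! / (5! * 2!)
= 21

21


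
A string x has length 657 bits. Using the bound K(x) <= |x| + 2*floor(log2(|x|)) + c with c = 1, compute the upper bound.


floor(log2(657)) = 9
2 * 9 = 18
K(x) <= 657 + 18 + 1 = 676

676


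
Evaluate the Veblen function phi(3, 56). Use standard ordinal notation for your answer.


phi(3, 56):
phi(3, beta) = eta_beta (the beta-th eta number, fixed point of zeta).
phi(3, 56) = eta_56

eta_56


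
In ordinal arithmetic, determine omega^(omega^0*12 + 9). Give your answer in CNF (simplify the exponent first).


omega^(omega^0*12 + 9):
omega^0 = 1, so the exponent is 12 + 9 = 21 (finite ordinal addition).
Result = omega^21, already a single CNF term.

omega^21


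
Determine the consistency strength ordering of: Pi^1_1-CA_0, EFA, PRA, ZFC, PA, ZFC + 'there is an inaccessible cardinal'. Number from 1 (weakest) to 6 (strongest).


Ordering by consistency strength:
1. EFA
2. PRA
3. PA
4. Pi^1_1-CA_0
5. ZFC
6. ZFC + 'there is an inaccessible cardinal'


Pi^1_1-CA_0=4, EFA=1, PRA=2, ZFC=5, PA=3, ZFC + 'there is an inaccessible cardinal'=6


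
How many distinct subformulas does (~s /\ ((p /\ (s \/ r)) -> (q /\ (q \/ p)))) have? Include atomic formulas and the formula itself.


Formula: (~s /\ ((p /\ (s \/ r)) -> (q /\ (q \/ p))))
Subformulas found:
  1. q
  2. s
  3. r
  4. p
  5. ~s
  6. (s \/ r)
  7. (q \/ p)
  8. (q /\ (q \/ p))
  9. (p /\ (s \/ r))
  10. ((p /\ (s \/ r)) -> (q /\ (q \/ p)))
  11. (~s /\ ((p /\ (s \/ r)) -> (q /\ (q \/ p))))
Total distinct subformulas = 11

11


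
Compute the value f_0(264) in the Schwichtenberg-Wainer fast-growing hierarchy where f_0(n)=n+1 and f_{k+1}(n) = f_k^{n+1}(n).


f_0(264) = 264 + 1 = 265

265


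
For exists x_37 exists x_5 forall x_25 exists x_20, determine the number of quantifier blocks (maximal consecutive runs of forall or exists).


Alternations = 2.
Blocks = alternations + 1 = 3

3


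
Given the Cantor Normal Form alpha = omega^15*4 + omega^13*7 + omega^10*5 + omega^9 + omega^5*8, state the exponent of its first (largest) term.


CNF: omega^15*4 + omega^13*7 + omega^10*5 + omega^9 + omega^5*8
The leading term is omega^15*4, which has exponent 15.

15


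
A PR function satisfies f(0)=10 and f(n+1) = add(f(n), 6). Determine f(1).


f(0) = 10
f(1) = add(f(0), 6) = add(10, 6) = 16


16


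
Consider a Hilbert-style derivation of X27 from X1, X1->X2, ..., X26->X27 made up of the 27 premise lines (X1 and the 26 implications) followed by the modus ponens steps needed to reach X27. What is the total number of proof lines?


We have 27 premise lines: X1 and 26 implications.
Each implication is detached once by MP, giving 26 MP lines.
27 premise lines + 26 MP lines = 53 total lines.

53


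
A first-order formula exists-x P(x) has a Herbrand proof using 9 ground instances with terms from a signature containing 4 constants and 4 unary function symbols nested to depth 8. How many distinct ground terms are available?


Herbrand terms by depth:
Depth 0: 4 constants
Depth 1: 16 new terms (running total: 20)
Depth 2: 64 new terms (running total: 84)
Depth 3: 256 new terms (running total: 340)
Depth 4: 1024 new terms (running total: 1364)
Depth 5: 4096 new terms (running total: 5460)
Depth 6: 16384 new terms (running total: 21844)
Depth 7: 65536 new terms (running total: 87380)
Depth 8: 262144 new terms (running total: 349524)
Total distinct ground terms = 349524

349524


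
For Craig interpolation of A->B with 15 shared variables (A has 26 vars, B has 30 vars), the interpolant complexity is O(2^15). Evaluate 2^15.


Shared atoms = 15
Craig interpolant size bound = 2^15
= 32768

32768


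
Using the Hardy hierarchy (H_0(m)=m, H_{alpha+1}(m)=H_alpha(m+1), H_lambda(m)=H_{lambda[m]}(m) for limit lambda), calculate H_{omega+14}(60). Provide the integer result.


H_{omega+14}(60):
Unwind the 14 successor steps: H_{omega+14}(60) = H_omega(60+14) = H_omega(74).
H_omega(m) = H_m(m) = m + m = 2m.
Result = 2 * 74 = 148

148


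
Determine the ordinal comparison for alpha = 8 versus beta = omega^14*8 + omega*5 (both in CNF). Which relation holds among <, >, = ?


Compare term by term from highest exponent:
alpha = 8
beta = omega^14*8 + omega*5
Term 1: alpha has omega^0*8, beta has omega^14*8
Term 2: alpha has omega^0*0, beta has omega^1*5
Result: alpha < beta

alpha < beta


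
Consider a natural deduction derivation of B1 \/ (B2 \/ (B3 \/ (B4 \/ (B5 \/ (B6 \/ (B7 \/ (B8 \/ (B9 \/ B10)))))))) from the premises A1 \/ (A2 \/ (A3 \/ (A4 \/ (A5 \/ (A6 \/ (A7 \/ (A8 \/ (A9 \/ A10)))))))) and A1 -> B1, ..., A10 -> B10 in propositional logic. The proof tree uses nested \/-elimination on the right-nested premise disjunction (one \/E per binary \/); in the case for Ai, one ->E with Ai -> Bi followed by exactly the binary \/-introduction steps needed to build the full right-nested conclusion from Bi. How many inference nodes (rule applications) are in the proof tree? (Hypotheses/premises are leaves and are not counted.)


Constructive dilemma with 10 branches, all disjunctions right-nested:
- \/E: the premise has 9 binary \/, each eliminated once: 9 nodes.
- ->E: one per case (Ai with Ai -> Bi gives Bi): 10 nodes.
- \/I: in case i < n, Bi needs 1 step to form Bi \/ (B(i+1) \/ ...) and then i-1 steps to prepend B(i-1), ..., B1, i.e. i steps; in case i = n, B10 needs 9 prepend steps.
  \/I total = (1 + 2 + ... + 9) + 9 = 45 + 9 = 54 nodes.
Total = 9 + 10 + 54 = 73

73


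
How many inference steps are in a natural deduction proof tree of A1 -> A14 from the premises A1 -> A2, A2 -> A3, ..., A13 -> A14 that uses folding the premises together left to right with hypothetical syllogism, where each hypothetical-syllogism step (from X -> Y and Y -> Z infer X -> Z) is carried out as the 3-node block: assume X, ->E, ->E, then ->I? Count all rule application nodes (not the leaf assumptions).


There are 13 premises in the chain. The first HS step combines premises 1 and 2; each further premise needs one more HS step.
So 13 premises require 13 - 1 = 12 hypothetical-syllogism steps.
Each HS step uses 3 inference nodes (->E, ->E, ->I).
12 * 3 = 36 total inference nodes.

36


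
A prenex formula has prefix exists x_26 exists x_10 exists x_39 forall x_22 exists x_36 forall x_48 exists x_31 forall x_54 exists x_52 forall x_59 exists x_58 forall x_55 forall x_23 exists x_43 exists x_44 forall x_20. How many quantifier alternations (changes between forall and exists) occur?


Walk the prefix and count type changes:
  position 1: exists -> exists
  position 2: exists -> exists
  position 3: exists -> forall <-- alternation
  position 4: forall -> exists <-- alternation
  position 5: exists -> forall <-- alternation
  position 6: forall -> exists <-- alternation
  position 7: exists -> forall <-- alternation
  position 8: forall -> exists <-- alternation
  position 9: exists -> forall <-- alternation
  position 10: forall -> exists <-- alternation
  position 11: exists -> forall <-- alternation
  position 12: forall -> forall
  position 13: forall -> exists <-- alternation
  position 14: exists -> exists
  position 15: exists -> forall <-- alternation
Total alternations = 11

11


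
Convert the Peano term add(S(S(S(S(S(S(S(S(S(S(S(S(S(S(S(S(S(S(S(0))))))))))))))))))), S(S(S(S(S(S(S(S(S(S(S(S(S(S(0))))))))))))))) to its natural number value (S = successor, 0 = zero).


add(S^19(0), S^14(0)):
S^19(0) = 19
S^14(0) = 14
19 + 14 = 33

33


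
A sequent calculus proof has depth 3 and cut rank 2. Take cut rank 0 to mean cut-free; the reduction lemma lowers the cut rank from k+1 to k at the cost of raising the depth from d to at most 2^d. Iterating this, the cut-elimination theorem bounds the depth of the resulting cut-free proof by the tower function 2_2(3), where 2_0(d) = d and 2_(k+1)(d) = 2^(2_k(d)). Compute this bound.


Each rank reduction sends depth d to at most 2^d; cut rank r needs r reductions.
2_0(3) = 3
2_1(3) = 2^3 = 8
2_2(3) = 2^8 = 256
Cut-free depth bound = 256

256


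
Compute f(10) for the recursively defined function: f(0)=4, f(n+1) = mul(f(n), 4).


f(0) = 4
f(1) = mul(f(0), 4) = mul(4, 4) = 16
f(2) = mul(f(1), 4) = mul(16, 4) = 64
f(3) = mul(f(2), 4) = mul(64, 4) = 256
f(4) = mul(f(3), 4) = mul(256, 4) = 1024
f(5) = mul(f(4), 4) = mul(1024, 4) = 4096
f(6) = mul(f(5), 4) = mul(4096, 4) = 16384
f(7) = mul(f(6), 4) = mul(16384, 4) = 65536
f(8) = mul(f(7), 4) = mul(65536, 4) = 262144
f(9) = mul(f(8), 4) = mul(262144, 4) = 1048576
f(10) = mul(f(9), 4) = mul(1048576, 4) = 4194304


4194304


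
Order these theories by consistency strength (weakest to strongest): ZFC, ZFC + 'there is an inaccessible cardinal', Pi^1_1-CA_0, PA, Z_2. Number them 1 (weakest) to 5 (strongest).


Ordering by consistency strength:
1. PA
2. Pi^1_1-CA_0
3. Z_2
4. ZFC
5. ZFC + 'there is an inaccessible cardinal'


ZFC=4, ZFC + 'there is an inaccessible cardinal'=5, Pi^1_1-CA_0=2, PA=1, Z_2=3


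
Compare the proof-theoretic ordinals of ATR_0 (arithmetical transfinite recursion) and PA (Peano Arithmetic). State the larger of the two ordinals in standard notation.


Proof-theoretic ordinal of ATR_0 (arithmetical transfinite recursion): Gamma_0
Proof-theoretic ordinal of PA (Peano Arithmetic): epsilon_0
Comparing: epsilon_0 < Gamma_0.
The larger ordinal is Gamma_0 (from ATR_0 (arithmetical transfinite recursion)).

Gamma_0


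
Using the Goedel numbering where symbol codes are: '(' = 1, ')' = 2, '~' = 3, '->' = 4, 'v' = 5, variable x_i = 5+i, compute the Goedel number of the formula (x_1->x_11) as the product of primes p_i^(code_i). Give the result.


Formula: (x_1->x_11)
Symbol codes: [1, 6, 4, 16, 2]
Primes: [2, 3, 5, 7, 11]
p_1^1 = 2^1 = 2
p_2^6 = 3^6 = 729
p_3^4 = 5^4 = 625
p_4^16 = 7^16 = 33232930569601
p_5^2 = 11^2 = 121
Product = 3664304465767418261250

3664304465767418261250


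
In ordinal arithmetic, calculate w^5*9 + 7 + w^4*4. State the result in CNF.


Ordinal addition (w^5*9 + 7) + w^4*4:
alpha's leading term has exponent 5 > beta's exponent 4, so it survives.
alpha's tail term has exponent 0 < beta's exponent 4, so it is absorbed by beta.
In ordinal addition, any term followed by a strictly larger-exponent term is absorbed.
Result = w^5*9 + w^4*4

w^5*9 + w^4*4


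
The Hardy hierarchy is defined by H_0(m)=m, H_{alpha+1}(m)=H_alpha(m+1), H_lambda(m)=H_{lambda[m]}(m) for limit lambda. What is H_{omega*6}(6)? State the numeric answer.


H_{omega*6}(6):
For the Hardy hierarchy, H_{omega*k}(n) = 2^k * n.
2^6 = 64.
64 * 6 = 384

384


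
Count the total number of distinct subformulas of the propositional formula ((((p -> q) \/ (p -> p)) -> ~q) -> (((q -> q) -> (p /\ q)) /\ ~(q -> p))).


Formula: ((((p -> q) \/ (p -> p)) -> ~q) -> (((q -> q) -> (p /\ q)) /\ ~(q -> p)))
Subformulas found:
  1. q
  2. p
  3. ~q
  4. (p -> p)
  5. (q -> q)
  6. (p /\ q)
  7. (p -> q)
  8. (q -> p)
  9. ~(q -> p)
  10. ((q -> q) -> (p /\ q))
  11. ((p -> q) \/ (p -> p))
  12. (((p -> q) \/ (p -> p)) -> ~q)
  13. (((q -> q) -> (p /\ q)) /\ ~(q -> p))
  14. ((((p -> q) \/ (p -> p)) -> ~q) -> (((q -> q) -> (p /\ q)) /\ ~(q -> p)))
Total distinct subformulas = 14

14


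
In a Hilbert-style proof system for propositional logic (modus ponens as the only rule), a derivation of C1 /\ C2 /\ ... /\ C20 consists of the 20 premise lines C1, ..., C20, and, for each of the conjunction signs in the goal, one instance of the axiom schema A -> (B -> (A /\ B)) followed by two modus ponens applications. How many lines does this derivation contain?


Conjoining 20 premises:
- 20 premise lines
- the goal has 19 conjunction signs; each costs 1 axiom instance + 2 MP = 3 lines: 3 * 19 = 57
Total = 20 + 57 = 77 lines.

77


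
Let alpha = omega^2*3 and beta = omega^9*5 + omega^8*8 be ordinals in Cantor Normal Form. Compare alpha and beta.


Compare term by term from highest exponent:
alpha = omega^2*3
beta = omega^9*5 + omega^8*8
Term 1: alpha has omega^2*3, beta has omega^9*5
Term 2: alpha has omega^0*0, beta has omega^8*8
Result: alpha < beta

alpha < beta


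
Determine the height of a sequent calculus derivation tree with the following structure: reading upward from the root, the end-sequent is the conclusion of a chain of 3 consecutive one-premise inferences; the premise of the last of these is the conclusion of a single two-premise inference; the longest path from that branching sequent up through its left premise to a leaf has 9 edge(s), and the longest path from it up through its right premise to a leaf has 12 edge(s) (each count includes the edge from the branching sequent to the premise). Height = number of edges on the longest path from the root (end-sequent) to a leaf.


Longest path through the left premise: 9 edges (measured from the branching sequent)
Longest path through the right premise: 12 edges
Height of the subtree rooted at the branching sequent: max(9, 12) = 12
The branching sequent sits 3 edges above the root (the chain of one-premise inferences), so height = 12 + 3 = 15

15


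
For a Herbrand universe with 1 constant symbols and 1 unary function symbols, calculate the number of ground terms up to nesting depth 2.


Herbrand terms by depth:
Depth 0: 1 constants
Depth 1: 1 new terms (running total: 2)
Depth 2: 1 new terms (running total: 3)
Total distinct ground terms = 3

3


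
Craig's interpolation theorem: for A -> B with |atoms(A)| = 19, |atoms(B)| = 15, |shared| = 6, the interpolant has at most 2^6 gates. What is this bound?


Shared atoms = 6
Craig interpolant size bound = 2^6
= 64

64


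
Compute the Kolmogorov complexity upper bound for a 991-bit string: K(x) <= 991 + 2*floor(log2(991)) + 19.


floor(log2(991)) = 9
2 * 9 = 18
K(x) <= 991 + 18 + 19 = 1028

1028


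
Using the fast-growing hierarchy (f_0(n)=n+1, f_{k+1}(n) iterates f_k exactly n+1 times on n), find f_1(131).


f_1(131) = f_0^132(131)
f_0 adds 1 each time, applied 132 times.
f_1(131) = 131 + 132 = 263

263


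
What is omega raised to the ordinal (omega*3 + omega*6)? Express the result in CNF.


omega^(omega*3 + omega*6):
Both terms of the exponent have the same exponent 1, so they merge: omega*3 + omega*6 = omega*(3+6) = omega*9.
omega raised to a CNF ordinal is a single CNF term: Result = omega^(omega*9)

omega^(omega*9)


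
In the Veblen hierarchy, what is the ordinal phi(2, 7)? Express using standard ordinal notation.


phi(2, 7):
phi(2, beta) = zeta_beta (the beta-th zeta number, fixed point of epsilon).
phi(2, 7) = zeta_7

zeta_7


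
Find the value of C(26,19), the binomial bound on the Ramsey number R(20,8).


R(20,8) <= C(20+8-2, 20-1) = C(26, 19)
C(26, 19) = 26! / (19! * 7!)
= 657800

657800


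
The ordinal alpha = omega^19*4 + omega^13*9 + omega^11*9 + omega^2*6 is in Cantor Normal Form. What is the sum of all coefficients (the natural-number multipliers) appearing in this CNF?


CNF: omega^19*4 + omega^13*9 + omega^11*9 + omega^2*6
Coefficients: 4 + 9 + 9 + 6 = 28

28


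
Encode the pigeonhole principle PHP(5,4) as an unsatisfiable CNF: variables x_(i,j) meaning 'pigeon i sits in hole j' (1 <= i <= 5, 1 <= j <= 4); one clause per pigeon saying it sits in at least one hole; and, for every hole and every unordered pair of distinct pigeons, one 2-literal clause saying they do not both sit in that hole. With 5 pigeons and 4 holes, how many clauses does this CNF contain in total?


PHP(5,4): 5 pigeons, 4 holes, 5*4 = 20 variables.
- pigeon clauses: one per pigeon -> 5 clauses
- hole clauses: 4 holes * C(5,2) = 4 * 10 -> 40 clauses
Total clauses = 5 + 40 = 45

45


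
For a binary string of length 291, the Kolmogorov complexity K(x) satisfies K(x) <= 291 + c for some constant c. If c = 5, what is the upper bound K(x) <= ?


K(x) <= |x| + c = 291 + 5 = 296

296


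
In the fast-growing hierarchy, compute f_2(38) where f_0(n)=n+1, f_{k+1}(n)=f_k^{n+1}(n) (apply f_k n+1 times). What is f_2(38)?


f_2(38) = f_1^39(38)
f_1(m) = 2m + 1.
Iterating: f_1^k(n) = 2^k*(n+1) - 1.
f_2(38) = 2^39*(38+1) - 1 = 549755813888*39 - 1 = 21440476741631

21440476741631


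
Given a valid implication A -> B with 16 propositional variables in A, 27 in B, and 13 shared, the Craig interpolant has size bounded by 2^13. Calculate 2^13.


Shared atoms = 13
Craig interpolant size bound = 2^13
= 8192

8192


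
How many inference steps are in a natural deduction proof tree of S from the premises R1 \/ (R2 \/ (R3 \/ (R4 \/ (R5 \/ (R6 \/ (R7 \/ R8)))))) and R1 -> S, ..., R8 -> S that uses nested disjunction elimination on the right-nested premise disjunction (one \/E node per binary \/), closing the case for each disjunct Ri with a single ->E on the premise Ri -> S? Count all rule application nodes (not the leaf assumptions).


The premise R1 \/ (R2 \/ (R3 \/ (R4 \/ (R5 \/ (R6 \/ (R7 \/ R8)))))) contains 8 disjuncts, hence 7 binary \/ connectives.
- Each binary \/ is eliminated once: 7 \/E nodes.
- Each of the 8 cases Ri derives S by one ->E with Ri -> S: 8 ->E nodes.
Total = 7 + 8 = 15

15
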